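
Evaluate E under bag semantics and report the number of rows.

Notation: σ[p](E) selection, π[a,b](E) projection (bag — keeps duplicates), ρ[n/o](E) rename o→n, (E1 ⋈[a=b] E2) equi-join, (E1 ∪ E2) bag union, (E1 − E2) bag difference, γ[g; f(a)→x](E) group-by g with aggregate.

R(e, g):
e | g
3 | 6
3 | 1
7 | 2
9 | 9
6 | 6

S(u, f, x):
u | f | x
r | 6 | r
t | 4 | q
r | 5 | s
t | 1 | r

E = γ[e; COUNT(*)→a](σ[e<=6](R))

Row counts bottom-up:
  R → 5
  σ[e<=6](R) → 3
  γ[e; COUNT(*)→a](σ[e<=6](R)) → 2

|E| = 2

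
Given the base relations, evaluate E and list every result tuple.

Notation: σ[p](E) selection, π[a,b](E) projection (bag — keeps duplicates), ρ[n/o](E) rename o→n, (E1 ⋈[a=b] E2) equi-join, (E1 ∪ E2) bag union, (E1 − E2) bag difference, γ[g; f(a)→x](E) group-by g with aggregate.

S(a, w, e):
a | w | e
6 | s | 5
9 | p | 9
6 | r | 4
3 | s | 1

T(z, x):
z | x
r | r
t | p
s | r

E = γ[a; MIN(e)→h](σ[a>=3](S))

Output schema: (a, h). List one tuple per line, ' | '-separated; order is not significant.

Row counts bottom-up:
  S → 4
  σ[a>=3](S) → 4
  γ[a; MIN(e)→h](σ[a>=3](S)) → 3

== RESULT ==
a | h
3 | 1
6 | 4
9 | 9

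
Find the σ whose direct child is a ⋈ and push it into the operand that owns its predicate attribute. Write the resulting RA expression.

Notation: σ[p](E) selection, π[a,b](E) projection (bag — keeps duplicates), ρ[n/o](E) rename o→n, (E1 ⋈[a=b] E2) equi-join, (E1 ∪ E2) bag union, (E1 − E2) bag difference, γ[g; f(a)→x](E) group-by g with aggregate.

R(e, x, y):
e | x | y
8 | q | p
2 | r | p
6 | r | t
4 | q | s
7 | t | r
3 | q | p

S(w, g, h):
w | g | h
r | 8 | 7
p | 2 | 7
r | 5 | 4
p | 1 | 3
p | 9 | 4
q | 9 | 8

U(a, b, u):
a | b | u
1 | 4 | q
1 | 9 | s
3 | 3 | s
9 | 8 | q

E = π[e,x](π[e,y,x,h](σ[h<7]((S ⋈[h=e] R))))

σ filters on h, owned by the left side.
E' = π[e,x](π[e,y,x,h]((σ[h<7](S) ⋈[h=e] R)))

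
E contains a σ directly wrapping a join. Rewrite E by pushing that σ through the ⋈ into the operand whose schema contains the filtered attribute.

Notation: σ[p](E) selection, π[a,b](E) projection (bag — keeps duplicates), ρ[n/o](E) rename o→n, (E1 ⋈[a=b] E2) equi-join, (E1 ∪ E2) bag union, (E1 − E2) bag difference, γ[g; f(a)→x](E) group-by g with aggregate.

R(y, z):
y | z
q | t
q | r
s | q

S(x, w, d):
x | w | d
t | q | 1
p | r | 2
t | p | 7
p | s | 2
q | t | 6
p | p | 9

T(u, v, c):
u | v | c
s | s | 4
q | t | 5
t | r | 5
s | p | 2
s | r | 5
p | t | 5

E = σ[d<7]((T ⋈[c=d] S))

σ filters on d, owned by the right side.
E' = (T ⋈[c=d] σ[d<7](S))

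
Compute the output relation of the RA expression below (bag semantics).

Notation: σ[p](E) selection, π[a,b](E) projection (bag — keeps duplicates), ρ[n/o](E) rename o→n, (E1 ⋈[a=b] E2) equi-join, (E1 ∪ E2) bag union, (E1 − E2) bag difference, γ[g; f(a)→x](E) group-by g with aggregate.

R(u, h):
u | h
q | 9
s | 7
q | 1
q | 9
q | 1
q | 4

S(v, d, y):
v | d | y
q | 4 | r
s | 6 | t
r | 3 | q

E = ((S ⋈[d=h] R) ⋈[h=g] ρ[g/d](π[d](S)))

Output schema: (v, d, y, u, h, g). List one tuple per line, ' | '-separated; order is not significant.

Row counts bottom-up:
  S → 3
  R → 6
  (S ⋈[d=h] R) → 1
  S → 3
  π[d](S) → 3
  ρ[g/d](π[d](S)) → 3
  ((S ⋈[d=h] R) ⋈[h=g] ρ[g/d](π[d](S))) → 1

== RESULT ==
v | d | y | u | h | g
q | 4 | r | q | 4 | 4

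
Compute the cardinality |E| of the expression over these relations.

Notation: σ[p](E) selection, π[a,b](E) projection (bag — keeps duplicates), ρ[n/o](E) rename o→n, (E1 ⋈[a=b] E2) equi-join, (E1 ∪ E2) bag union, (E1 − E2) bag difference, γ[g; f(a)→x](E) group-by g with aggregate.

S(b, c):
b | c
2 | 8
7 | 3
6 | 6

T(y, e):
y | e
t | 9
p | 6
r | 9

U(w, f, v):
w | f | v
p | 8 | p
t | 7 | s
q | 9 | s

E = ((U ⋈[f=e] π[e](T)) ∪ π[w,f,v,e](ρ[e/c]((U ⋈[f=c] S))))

Per-node cardinality:
  U → 3
  T → 3
  π[e](T) → 3
  (U ⋈[f=e] π[e](T)) → 2
  U → 3
  S → 3
  (U ⋈[f=c] S) → 1
  ρ[e/c]((U ⋈[f=c] S)) → 1
  π[w,f,v,e](ρ[e/c]((U ⋈[f=c] S))) → 1
  ((U ⋈[f=e] π[e](T)) ∪ π[w,f,v,e](ρ[e/c]((U ⋈[f=c] S)))) → 3

|E| = 3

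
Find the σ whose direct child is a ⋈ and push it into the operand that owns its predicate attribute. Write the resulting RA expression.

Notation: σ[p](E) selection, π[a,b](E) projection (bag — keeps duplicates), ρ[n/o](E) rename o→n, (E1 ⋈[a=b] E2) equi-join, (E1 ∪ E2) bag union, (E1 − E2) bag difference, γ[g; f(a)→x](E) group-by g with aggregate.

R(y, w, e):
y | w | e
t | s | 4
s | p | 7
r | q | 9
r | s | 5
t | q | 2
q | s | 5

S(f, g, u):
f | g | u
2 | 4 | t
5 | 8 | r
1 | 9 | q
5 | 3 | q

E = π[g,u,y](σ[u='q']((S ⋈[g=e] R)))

σ filters on u, owned by the left side.
E' = π[g,u,y]((σ[u='q'](S) ⋈[g=e] R))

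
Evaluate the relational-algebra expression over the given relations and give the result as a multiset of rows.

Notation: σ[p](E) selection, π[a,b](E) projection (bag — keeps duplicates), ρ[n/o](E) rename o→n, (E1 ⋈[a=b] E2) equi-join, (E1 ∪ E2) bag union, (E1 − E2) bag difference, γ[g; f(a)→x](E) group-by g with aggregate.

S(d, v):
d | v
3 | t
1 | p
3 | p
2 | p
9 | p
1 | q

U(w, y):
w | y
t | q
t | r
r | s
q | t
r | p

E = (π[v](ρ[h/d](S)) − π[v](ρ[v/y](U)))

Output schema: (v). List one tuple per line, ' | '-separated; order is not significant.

Per-node cardinality:
  S → 6
  ρ[h/d](S) → 6
  π[v](ρ[h/d](S)) → 6
  U → 5
  ρ[v/y](U) → 5
  π[v](ρ[v/y](U)) → 5
  (π[v](ρ[h/d](S)) − π[v](ρ[v/y](U))) → 3

== RESULT ==
v
p
p
p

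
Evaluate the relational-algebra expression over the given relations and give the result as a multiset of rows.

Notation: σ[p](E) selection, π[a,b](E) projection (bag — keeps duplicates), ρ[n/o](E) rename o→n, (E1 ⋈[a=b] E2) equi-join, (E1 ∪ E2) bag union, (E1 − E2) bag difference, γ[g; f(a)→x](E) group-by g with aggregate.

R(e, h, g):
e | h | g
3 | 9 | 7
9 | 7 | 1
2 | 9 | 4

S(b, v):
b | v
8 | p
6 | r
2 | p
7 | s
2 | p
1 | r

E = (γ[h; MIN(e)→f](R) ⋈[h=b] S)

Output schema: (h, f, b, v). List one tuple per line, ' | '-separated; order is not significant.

Row counts bottom-up:
  R → 3
  γ[h; MIN(e)→f](R) → 2
  S → 6
  (γ[h; MIN(e)→f](R) ⋈[h=b] S) → 1

== RESULT ==
h | f | b | v
7 | 9 | 7 | s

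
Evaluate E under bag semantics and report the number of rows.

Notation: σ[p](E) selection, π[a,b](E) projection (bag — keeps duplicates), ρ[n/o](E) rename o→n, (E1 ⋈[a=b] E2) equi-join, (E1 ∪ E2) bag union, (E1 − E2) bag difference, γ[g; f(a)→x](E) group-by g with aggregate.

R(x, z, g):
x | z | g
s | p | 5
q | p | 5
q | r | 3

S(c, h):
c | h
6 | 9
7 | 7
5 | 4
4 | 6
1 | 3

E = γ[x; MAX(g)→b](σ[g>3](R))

Per-node cardinality:
  R → 3
  σ[g>3](R) → 2
  γ[x; MAX(g)→b](σ[g>3](R)) → 2

|E| = 2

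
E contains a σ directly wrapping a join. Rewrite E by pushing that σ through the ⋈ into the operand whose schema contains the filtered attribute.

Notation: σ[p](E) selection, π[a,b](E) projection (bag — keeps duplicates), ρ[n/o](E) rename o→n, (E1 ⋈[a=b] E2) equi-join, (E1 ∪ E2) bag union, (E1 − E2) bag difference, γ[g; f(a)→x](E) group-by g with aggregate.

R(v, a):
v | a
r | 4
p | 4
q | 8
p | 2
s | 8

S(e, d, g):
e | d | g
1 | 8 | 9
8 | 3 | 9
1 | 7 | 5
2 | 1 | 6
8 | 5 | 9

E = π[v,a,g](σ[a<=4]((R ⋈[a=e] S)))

σ filters on a, owned by the left side.
E' = π[v,a,g]((σ[a<=4](R) ⋈[a=e] S))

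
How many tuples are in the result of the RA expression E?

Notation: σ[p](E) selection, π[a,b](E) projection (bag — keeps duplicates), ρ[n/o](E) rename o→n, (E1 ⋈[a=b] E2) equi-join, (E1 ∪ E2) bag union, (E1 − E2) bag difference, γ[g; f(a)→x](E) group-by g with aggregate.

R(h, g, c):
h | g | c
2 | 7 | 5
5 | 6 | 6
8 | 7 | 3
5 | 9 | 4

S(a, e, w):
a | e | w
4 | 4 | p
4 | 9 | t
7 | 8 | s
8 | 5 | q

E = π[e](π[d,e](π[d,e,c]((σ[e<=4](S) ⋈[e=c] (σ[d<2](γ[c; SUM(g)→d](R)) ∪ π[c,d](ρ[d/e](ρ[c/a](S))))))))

Subexpression sizes:
  S → 4
  σ[e<=4](S) → 1
  R → 4
  γ[c; SUM(g)→d](R) → 4
  σ[d<2](γ[c; SUM(g)→d](R)) → 0
  S → 4
  ρ[c/a](S) → 4
  ρ[d/e](ρ[c/a](S)) → 4
  π[c,d](ρ[d/e](ρ[c/a](S))) → 4
  (σ[d<2](γ[c; SUM(g)→d](R)) ∪ π[c,d](ρ[d/e](ρ[c/a](S)))) → 4
  (σ[e<=4](S) ⋈[e=c] (σ[d<2](γ[c; SUM(g)→d](R)) ∪ π[c,d](ρ[d/e](ρ[c/a](S))))) → 2
  π[d,e,c]((σ[e<=4](S) ⋈[e=c] (σ[d<2](γ[c; SUM(g)→d](R)) ∪ π[c,d](ρ[d/e](ρ[c/a](S)))))) → 2
  π[d,e](π[d,e,c]((σ[e<=4](S) ⋈[e=c] (σ[d<2](γ[c; SUM(g)→d](R)) ∪ π[c,d](ρ[d/e](ρ[c/a](S))))))) → 2
  π[e](π[d,e](π[d,e,c]((σ[e<=4](S) ⋈[e=c] (σ[d<2](γ[c; SUM(g)→d](R)) ∪ π[c,d](ρ[d/e](ρ[c/a](S)))))))) → 2

|E| = 2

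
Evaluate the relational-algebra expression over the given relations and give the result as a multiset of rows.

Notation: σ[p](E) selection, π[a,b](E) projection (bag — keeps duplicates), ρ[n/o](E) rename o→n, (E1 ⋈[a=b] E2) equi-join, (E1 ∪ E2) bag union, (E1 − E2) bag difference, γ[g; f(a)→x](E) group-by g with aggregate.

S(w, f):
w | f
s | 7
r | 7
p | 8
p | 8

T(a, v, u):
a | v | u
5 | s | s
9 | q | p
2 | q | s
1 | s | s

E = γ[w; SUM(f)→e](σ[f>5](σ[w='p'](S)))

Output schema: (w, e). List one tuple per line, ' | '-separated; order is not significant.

Subexpression sizes:
  S → 4
  σ[w='p'](S) → 2
  σ[f>5](σ[w='p'](S)) → 2
  γ[w; SUM(f)→e](σ[f>5](σ[w='p'](S))) → 1

== RESULT ==
w | e
p | 16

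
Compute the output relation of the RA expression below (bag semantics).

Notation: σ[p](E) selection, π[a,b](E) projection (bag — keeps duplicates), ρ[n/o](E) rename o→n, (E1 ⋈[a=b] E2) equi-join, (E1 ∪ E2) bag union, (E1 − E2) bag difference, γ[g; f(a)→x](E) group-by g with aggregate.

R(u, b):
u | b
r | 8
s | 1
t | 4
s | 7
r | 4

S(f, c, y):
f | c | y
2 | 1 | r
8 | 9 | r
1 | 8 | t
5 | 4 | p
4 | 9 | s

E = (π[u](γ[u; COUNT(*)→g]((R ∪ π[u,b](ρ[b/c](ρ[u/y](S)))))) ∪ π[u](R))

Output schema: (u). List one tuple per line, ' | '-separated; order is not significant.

Per-node cardinality:
  R → 5
  S → 5
  ρ[u/y](S) → 5
  ρ[b/c](ρ[u/y](S)) → 5
  π[u,b](ρ[b/c](ρ[u/y](S))) → 5
  (R ∪ π[u,b](ρ[b/c](ρ[u/y](S)))) → 10
  γ[u; COUNT(*)→g]((R ∪ π[u,b](ρ[b/c](ρ[u/y](S))))) → 4
  π[u](γ[u; COUNT(*)→g]((R ∪ π[u,b](ρ[b/c](ρ[u/y](S)))))) → 4
  R → 5
  π[u](R) → 5
  (π[u](γ[u; COUNT(*)→g]((R ∪ π[u,b](ρ[b/c](ρ[u/y](S)))))) ∪ π[u](R)) → 9

== RESULT ==
u
p
r
r
r
s
s
s
t
t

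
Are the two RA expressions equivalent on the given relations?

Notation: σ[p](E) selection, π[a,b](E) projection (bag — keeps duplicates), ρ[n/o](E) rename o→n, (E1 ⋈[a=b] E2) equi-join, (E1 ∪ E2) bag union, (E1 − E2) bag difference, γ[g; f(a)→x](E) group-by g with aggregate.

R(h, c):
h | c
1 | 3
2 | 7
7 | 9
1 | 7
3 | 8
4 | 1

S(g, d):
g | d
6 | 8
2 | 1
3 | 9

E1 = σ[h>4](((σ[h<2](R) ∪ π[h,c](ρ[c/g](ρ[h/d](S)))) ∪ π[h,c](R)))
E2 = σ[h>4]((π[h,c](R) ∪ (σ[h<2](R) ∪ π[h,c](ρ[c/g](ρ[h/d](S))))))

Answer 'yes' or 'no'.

E1 per-node cardinality:
  R → 6
  σ[h<2](R) → 2
  S → 3
  ρ[h/d](S) → 3
  ρ[c/g](ρ[h/d](S)) → 3
  π[h,c](ρ[c/g](ρ[h/d](S))) → 3
  (σ[h<2](R) ∪ π[h,c](ρ[c/g](ρ[h/d](S)))) → 5
  R → 6
  π[h,c](R) → 6
  ((σ[h<2](R) ∪ π[h,c](ρ[c/g](ρ[h/d](S)))) ∪ π[h,c](R)) → 11
  σ[h>4](((σ[h<2](R) ∪ π[h,c](ρ[c/g](ρ[h/d](S)))) ∪ π[h,c](R))) → 3
E2 per-node cardinality:
  R → 6
  π[h,c](R) → 6
  R → 6
  σ[h<2](R) → 2
  S → 3
  ρ[h/d](S) → 3
  ρ[c/g](ρ[h/d](S)) → 3
  π[h,c](ρ[c/g](ρ[h/d](S))) → 3
  (σ[h<2](R) ∪ π[h,c](ρ[c/g](ρ[h/d](S)))) → 5
  (π[h,c](R) ∪ (σ[h<2](R) ∪ π[h,c](ρ[c/g](ρ[h/d](S))))) → 11
  σ[h>4]((π[h,c](R) ∪ (σ[h<2](R) ∪ π[h,c](ρ[c/g](ρ[h/d](S)))))) → 3

E1 and E2 produce the same multiset:
h | c
7 | 9
8 | 6
9 | 3

yes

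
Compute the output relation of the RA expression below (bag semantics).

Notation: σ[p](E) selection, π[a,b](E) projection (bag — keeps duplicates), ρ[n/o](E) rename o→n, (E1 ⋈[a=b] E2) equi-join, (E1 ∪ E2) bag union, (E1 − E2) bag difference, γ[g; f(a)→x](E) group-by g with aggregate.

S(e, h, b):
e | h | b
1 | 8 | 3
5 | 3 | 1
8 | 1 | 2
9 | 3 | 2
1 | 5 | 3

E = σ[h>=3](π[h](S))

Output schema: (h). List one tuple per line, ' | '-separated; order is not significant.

Per-node cardinality:
  S → 5
  π[h](S) → 5
  σ[h>=3](π[h](S)) → 4

== RESULT ==
h
3
3
5
8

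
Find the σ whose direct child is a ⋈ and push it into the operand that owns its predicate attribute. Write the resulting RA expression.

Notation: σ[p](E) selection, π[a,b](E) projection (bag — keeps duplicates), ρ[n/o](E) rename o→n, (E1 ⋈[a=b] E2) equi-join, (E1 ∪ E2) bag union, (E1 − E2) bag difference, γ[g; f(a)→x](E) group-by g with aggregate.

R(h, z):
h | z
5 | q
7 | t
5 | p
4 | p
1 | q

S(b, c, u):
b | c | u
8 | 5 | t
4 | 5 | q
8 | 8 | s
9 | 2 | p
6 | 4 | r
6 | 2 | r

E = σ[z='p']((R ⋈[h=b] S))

σ filters on z, owned by the left side.
E' = (σ[z='p'](R) ⋈[h=b] S)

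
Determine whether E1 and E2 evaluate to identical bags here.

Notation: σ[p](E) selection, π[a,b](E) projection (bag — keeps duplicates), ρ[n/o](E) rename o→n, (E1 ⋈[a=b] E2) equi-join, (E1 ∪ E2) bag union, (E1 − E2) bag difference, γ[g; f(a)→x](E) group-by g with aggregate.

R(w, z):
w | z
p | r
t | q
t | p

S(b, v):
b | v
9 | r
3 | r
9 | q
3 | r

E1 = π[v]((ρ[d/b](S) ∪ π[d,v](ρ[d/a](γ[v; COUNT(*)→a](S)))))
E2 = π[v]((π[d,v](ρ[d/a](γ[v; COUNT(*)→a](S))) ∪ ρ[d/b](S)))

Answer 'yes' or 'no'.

E1 per-node cardinality:
  S → 4
  ρ[d/b](S) → 4
  S → 4
  γ[v; COUNT(*)→a](S) → 2
  ρ[d/a](γ[v; COUNT(*)→a](S)) → 2
  π[d,v](ρ[d/a](γ[v; COUNT(*)→a](S))) → 2
  (ρ[d/b](S) ∪ π[d,v](ρ[d/a](γ[v; COUNT(*)→a](S)))) → 6
  π[v]((ρ[d/b](S) ∪ π[d,v](ρ[d/a](γ[v; COUNT(*)→a](S))))) → 6
E2 per-node cardinality:
  S → 4
  γ[v; COUNT(*)→a](S) → 2
  ρ[d/a](γ[v; COUNT(*)→a](S)) → 2
  π[d,v](ρ[d/a](γ[v; COUNT(*)→a](S))) → 2
  S → 4
  ρ[d/b](S) → 4
  (π[d,v](ρ[d/a](γ[v; COUNT(*)→a](S))) ∪ ρ[d/b](S)) → 6
  π[v]((π[d,v](ρ[d/a](γ[v; COUNT(*)→a](S))) ∪ ρ[d/b](S))) → 6

E1 and E2 produce the same multiset:
v
q
q
r
r
r
r

yes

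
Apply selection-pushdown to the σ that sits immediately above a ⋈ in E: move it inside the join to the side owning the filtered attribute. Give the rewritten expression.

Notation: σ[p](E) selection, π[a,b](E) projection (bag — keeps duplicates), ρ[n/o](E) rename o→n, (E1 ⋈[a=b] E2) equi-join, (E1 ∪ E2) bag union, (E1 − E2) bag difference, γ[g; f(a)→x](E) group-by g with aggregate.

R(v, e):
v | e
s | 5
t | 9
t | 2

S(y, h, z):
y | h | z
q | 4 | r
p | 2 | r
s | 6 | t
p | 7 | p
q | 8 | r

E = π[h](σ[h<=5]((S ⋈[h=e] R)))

σ filters on h, owned by the left side.
E' = π[h]((σ[h<=5](S) ⋈[h=e] R))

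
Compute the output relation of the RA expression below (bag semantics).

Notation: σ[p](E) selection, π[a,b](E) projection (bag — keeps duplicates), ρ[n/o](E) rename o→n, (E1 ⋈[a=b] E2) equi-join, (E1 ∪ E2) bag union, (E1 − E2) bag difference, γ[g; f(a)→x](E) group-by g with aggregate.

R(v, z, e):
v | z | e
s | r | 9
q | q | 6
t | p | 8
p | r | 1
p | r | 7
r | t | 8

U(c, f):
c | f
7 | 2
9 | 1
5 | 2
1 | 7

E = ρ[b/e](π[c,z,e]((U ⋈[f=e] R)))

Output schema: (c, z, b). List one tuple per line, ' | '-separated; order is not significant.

Stepwise |·|:
  U → 4
  R → 6
  (U ⋈[f=e] R) → 2
  π[c,z,e]((U ⋈[f=e] R)) → 2
  ρ[b/e](π[c,z,e]((U ⋈[f=e] R))) → 2

== RESULT ==
c | z | b
1 | r | 7
9 | r | 1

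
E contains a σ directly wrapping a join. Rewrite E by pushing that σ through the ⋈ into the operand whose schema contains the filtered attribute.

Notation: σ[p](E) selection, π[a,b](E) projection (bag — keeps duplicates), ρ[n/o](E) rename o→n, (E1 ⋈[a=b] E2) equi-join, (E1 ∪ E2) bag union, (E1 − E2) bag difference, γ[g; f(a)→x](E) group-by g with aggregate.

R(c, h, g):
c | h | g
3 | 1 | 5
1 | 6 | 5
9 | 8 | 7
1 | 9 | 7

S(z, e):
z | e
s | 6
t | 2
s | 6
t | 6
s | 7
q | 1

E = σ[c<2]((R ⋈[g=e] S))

σ filters on c, owned by the left side.
E' = (σ[c<2](R) ⋈[g=e] S)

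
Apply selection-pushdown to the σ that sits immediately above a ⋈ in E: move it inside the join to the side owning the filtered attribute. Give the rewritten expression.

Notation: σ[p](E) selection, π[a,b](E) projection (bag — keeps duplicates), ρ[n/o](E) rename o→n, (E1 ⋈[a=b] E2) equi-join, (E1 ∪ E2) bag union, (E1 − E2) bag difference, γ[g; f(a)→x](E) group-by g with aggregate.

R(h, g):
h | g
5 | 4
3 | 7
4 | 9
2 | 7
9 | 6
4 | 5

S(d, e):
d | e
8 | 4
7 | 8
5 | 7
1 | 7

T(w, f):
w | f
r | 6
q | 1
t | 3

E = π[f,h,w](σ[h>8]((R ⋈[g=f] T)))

σ filters on h, owned by the left side.
E' = π[f,h,w]((σ[h>8](R) ⋈[g=f] T))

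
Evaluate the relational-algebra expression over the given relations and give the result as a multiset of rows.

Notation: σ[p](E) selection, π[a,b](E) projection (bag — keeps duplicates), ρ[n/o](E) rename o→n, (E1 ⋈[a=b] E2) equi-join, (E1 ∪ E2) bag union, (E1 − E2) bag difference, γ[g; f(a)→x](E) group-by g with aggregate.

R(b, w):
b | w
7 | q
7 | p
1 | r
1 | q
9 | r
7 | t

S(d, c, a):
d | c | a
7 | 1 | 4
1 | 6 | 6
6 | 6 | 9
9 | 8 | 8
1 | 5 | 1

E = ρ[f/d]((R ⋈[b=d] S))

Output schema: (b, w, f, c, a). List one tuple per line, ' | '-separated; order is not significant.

Per-node cardinality:
  R → 6
  S → 5
  (R ⋈[b=d] S) → 8
  ρ[f/d]((R ⋈[b=d] S)) → 8

== RESULT ==
b | w | f | c | a
1 | q | 1 | 5 | 1
1 | q | 1 | 6 | 6
1 | r | 1 | 5 | 1
1 | r | 1 | 6 | 6
7 | p | 7 | 1 | 4
7 | q | 7 | 1 | 4
7 | t | 7 | 1 | 4
9 | r | 9 | 8 | 8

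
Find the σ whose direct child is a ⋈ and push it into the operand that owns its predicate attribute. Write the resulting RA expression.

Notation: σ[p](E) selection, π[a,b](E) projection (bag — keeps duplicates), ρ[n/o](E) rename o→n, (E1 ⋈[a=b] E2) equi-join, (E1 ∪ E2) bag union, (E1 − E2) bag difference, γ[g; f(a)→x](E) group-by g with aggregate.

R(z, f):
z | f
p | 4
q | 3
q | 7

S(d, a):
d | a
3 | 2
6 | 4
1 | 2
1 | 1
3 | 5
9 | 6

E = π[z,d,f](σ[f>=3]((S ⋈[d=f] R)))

σ filters on f, owned by the right side.
E' = π[z,d,f]((S ⋈[d=f] σ[f>=3](R)))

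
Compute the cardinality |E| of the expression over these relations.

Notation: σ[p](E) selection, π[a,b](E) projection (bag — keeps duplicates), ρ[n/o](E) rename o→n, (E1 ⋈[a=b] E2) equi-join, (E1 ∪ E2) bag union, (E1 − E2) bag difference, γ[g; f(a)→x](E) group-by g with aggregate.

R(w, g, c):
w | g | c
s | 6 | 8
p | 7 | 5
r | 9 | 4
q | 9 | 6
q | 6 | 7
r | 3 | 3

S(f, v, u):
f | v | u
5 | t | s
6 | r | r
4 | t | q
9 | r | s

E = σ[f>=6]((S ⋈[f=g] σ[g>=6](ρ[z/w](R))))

Row counts bottom-up:
  S → 4
  R → 6
  ρ[z/w](R) → 6
  σ[g>=6](ρ[z/w](R)) → 5
  (S ⋈[f=g] σ[g>=6](ρ[z/w](R))) → 4
  σ[f>=6]((S ⋈[f=g] σ[g>=6](ρ[z/w](R)))) → 4

|E| = 4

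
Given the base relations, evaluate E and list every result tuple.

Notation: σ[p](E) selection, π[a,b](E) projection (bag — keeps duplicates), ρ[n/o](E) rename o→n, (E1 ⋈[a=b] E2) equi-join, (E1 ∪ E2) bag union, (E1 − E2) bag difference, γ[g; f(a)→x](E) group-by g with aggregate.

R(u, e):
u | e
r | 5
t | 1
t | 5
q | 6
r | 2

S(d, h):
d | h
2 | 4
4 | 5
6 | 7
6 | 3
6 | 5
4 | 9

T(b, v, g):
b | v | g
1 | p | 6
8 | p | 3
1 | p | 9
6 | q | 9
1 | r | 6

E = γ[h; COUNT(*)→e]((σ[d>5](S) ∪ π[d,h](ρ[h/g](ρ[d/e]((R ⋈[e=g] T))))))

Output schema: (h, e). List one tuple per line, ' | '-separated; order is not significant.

Row counts bottom-up:
  S → 6
  σ[d>5](S) → 3
  R → 5
  T → 5
  (R ⋈[e=g] T) → 2
  ρ[d/e]((R ⋈[e=g] T)) → 2
  ρ[h/g](ρ[d/e]((R ⋈[e=g] T))) → 2
  π[d,h](ρ[h/g](ρ[d/e]((R ⋈[e=g] T)))) → 2
  (σ[d>5](S) ∪ π[d,h](ρ[h/g](ρ[d/e]((R ⋈[e=g] T))))) → 5
  γ[h; COUNT(*)→e]((σ[d>5](S) ∪ π[d,h](ρ[h/g](ρ[d/e]((R ⋈[e=g] T)))))) → 4

== RESULT ==
h | e
3 | 1
5 | 1
6 | 2
7 | 1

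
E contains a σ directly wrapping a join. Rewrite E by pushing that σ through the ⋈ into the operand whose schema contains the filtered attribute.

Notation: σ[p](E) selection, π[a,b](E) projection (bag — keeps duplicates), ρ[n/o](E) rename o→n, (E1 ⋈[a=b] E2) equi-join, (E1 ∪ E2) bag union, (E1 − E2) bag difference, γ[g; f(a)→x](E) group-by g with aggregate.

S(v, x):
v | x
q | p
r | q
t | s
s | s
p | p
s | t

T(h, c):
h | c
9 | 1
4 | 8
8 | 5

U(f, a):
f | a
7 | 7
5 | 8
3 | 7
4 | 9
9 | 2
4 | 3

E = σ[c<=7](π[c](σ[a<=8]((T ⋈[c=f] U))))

σ filters on a, owned by the right side.
E' = σ[c<=7](π[c]((T ⋈[c=f] σ[a<=8](U))))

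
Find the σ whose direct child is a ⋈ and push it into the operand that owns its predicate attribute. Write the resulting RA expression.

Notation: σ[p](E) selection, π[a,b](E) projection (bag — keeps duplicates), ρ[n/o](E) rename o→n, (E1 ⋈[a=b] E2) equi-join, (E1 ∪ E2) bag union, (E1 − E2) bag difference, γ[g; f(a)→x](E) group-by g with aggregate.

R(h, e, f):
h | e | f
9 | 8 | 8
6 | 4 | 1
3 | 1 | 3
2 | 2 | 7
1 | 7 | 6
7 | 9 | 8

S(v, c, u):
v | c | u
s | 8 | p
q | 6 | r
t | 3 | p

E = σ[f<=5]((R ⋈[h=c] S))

σ filters on f, owned by the left side.
E' = (σ[f<=5](R) ⋈[h=c] S)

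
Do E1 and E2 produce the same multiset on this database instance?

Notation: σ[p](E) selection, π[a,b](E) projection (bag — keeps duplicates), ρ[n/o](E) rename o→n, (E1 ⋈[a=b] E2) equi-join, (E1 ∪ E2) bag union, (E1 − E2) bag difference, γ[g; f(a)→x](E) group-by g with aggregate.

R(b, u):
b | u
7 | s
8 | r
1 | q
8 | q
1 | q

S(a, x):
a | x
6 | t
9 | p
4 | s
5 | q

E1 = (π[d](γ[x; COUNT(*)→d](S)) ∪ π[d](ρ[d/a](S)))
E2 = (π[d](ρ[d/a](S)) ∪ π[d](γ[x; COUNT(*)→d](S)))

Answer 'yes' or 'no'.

E1 per-node cardinality:
  S → 4
  γ[x; COUNT(*)→d](S) → 4
  π[d](γ[x; COUNT(*)→d](S)) → 4
  S → 4
  ρ[d/a](S) → 4
  π[d](ρ[d/a](S)) → 4
  (π[d](γ[x; COUNT(*)→d](S)) ∪ π[d](ρ[d/a](S))) → 8
E2 per-node cardinality:
  S → 4
  ρ[d/a](S) → 4
  π[d](ρ[d/a](S)) → 4
  S → 4
  γ[x; COUNT(*)→d](S) → 4
  π[d](γ[x; COUNT(*)→d](S)) → 4
  (π[d](ρ[d/a](S)) ∪ π[d](γ[x; COUNT(*)→d](S))) → 8

E1 and E2 produce the same multiset:
d
1
1
1
1
4
5
6
9

yes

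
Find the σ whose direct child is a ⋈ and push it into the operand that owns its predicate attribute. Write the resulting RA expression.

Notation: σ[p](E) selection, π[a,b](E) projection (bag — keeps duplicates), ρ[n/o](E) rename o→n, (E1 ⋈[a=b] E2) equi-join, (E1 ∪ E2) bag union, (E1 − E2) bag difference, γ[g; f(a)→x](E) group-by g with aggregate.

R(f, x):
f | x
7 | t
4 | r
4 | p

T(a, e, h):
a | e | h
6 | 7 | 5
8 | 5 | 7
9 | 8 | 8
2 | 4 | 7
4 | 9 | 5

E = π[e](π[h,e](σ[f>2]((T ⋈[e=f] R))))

σ filters on f, owned by the right side.
E' = π[e](π[h,e]((T ⋈[e=f] σ[f>2](R))))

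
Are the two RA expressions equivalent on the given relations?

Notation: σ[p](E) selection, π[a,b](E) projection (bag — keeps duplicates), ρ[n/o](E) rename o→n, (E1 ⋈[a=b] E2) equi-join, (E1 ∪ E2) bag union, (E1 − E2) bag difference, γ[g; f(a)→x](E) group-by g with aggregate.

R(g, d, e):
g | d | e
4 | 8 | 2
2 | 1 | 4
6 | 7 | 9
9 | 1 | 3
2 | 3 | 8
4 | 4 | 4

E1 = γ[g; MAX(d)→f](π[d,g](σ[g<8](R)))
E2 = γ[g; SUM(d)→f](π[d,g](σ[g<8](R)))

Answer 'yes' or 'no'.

E1 subexpression sizes:
  R → 6
  σ[g<8](R) → 5
  π[d,g](σ[g<8](R)) → 5
  γ[g; MAX(d)→f](π[d,g](σ[g<8](R))) → 3
E2 subexpression sizes:
  R → 6
  σ[g<8](R) → 5
  π[d,g](σ[g<8](R)) → 5
  γ[g; SUM(d)→f](π[d,g](σ[g<8](R))) → 3

E1 result:
g | f
2 | 3
4 | 8
6 | 7
E2 result:
g | f
2 | 4
4 | 12
6 | 7
Witness: (2, 3) appears 1× in E1 but 0× in E2.

no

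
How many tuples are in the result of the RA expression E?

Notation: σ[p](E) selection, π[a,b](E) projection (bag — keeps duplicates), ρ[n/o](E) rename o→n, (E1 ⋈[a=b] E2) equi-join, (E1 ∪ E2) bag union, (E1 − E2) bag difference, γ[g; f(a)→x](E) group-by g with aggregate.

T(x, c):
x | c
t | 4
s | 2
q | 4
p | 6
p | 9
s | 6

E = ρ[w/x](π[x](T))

Stepwise |·|:
  T → 6
  π[x](T) → 6
  ρ[w/x](π[x](T)) → 6

|E| = 6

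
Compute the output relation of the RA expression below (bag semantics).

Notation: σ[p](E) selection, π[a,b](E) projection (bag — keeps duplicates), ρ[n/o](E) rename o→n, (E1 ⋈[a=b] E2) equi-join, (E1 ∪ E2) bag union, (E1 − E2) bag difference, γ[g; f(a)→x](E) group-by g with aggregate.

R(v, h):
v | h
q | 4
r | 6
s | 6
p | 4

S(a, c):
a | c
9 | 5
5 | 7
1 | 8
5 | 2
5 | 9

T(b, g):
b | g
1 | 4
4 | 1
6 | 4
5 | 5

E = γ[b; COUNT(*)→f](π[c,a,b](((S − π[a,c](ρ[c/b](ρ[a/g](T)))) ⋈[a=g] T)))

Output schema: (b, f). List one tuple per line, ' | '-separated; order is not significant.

Per-node cardinality:
  S → 5
  T → 4
  ρ[a/g](T) → 4
  ρ[c/b](ρ[a/g](T)) → 4
  π[a,c](ρ[c/b](ρ[a/g](T))) → 4
  (S − π[a,c](ρ[c/b](ρ[a/g](T)))) → 5
  T → 4
  ((S − π[a,c](ρ[c/b](ρ[a/g](T)))) ⋈[a=g] T) → 4
  π[c,a,b](((S − π[a,c](ρ[c/b](ρ[a/g](T)))) ⋈[a=g] T)) → 4
  γ[b; COUNT(*)→f](π[c,a,b](((S − π[a,c](ρ[c/b](ρ[a/g](T)))) ⋈[a=g] T))) → 2

== RESULT ==
b | f
4 | 1
5 | 3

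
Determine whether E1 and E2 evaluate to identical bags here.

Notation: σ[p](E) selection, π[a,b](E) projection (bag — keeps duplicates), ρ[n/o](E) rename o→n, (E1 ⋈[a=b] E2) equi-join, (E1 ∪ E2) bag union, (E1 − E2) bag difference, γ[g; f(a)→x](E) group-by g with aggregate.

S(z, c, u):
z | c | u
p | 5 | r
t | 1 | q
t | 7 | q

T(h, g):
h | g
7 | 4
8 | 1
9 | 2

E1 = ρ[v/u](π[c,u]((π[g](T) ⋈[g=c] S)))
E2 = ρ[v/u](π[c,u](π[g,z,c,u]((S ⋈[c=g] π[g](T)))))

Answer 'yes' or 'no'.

E1 subexpression sizes:
  T → 3
  π[g](T) → 3
  S → 3
  (π[g](T) ⋈[g=c] S) → 1
  π[c,u]((π[g](T) ⋈[g=c] S)) → 1
  ρ[v/u](π[c,u]((π[g](T) ⋈[g=c] S))) → 1
E2 subexpression sizes:
  S → 3
  T → 3
  π[g](T) → 3
  (S ⋈[c=g] π[g](T)) → 1
  π[g,z,c,u]((S ⋈[c=g] π[g](T))) → 1
  π[c,u](π[g,z,c,u]((S ⋈[c=g] π[g](T)))) → 1
  ρ[v/u](π[c,u](π[g,z,c,u]((S ⋈[c=g] π[g](T))))) → 1

E1 and E2 produce the same multiset:
c | v
1 | q

yes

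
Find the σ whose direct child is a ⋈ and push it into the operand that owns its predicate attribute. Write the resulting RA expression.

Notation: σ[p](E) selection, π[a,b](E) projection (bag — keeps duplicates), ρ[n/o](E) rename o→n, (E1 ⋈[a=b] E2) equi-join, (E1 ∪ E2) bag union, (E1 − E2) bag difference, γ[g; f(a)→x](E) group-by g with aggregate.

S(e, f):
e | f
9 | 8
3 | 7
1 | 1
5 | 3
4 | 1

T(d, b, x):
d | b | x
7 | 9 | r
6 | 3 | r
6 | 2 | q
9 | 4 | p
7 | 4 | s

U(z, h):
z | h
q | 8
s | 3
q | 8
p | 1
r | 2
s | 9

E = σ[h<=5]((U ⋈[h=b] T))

σ filters on h, owned by the left side.
E' = (σ[h<=5](U) ⋈[h=b] T)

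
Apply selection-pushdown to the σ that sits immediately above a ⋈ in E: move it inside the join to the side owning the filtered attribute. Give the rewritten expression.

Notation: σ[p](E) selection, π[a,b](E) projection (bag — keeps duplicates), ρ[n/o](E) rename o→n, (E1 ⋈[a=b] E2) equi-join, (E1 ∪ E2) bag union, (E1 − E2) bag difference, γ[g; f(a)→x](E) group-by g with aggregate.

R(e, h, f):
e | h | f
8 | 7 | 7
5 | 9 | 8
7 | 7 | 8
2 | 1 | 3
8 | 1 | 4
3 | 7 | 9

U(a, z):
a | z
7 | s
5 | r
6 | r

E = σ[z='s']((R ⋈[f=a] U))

σ filters on z, owned by the right side.
E' = (R ⋈[f=a] σ[z='s'](U))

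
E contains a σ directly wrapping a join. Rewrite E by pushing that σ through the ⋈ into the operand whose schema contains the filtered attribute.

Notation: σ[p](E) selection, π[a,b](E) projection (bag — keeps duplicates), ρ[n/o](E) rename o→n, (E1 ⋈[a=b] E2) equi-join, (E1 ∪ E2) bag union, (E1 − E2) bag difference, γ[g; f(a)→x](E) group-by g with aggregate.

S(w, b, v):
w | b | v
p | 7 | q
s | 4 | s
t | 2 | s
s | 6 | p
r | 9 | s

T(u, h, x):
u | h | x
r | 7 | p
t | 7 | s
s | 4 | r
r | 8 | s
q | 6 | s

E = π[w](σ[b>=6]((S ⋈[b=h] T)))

σ filters on b, owned by the left side.
E' = π[w]((σ[b>=6](S) ⋈[b=h] T))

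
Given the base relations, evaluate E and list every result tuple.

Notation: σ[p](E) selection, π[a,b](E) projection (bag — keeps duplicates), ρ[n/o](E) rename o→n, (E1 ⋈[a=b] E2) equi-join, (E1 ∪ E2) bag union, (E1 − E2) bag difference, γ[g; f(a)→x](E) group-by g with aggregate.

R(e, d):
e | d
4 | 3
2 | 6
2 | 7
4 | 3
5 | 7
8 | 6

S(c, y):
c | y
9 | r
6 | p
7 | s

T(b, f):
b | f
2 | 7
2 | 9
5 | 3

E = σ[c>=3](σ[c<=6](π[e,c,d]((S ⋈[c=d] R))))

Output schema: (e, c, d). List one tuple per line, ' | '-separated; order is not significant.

Row counts bottom-up:
  S → 3
  R → 6
  (S ⋈[c=d] R) → 4
  π[e,c,d]((S ⋈[c=d] R)) → 4
  σ[c<=6](π[e,c,d]((S ⋈[c=d] R))) → 2
  σ[c>=3](σ[c<=6](π[e,c,d]((S ⋈[c=d] R)))) → 2

== RESULT ==
e | c | d
2 | 6 | 6
8 | 6 | 6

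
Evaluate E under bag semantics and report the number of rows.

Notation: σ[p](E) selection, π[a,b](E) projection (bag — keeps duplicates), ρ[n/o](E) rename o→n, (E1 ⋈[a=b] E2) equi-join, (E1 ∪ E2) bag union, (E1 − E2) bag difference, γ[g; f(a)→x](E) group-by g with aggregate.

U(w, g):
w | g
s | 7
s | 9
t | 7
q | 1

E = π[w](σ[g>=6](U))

Per-node cardinality:
  U → 4
  σ[g>=6](U) → 3
  π[w](σ[g>=6](U)) → 3

|E| = 3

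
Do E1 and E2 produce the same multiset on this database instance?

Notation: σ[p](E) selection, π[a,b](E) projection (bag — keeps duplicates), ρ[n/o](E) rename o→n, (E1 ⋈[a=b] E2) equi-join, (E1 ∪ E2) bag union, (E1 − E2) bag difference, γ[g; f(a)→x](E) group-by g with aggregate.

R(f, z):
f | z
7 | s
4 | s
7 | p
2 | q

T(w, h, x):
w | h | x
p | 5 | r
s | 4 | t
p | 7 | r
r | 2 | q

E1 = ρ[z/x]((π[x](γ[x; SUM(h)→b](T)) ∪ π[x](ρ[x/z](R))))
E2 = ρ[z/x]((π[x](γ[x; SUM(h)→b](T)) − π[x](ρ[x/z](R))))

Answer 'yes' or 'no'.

E1 subexpression sizes:
  T → 4
  γ[x; SUM(h)→b](T) → 3
  π[x](γ[x; SUM(h)→b](T)) → 3
  R → 4
  ρ[x/z](R) → 4
  π[x](ρ[x/z](R)) → 4
  (π[x](γ[x; SUM(h)→b](T)) ∪ π[x](ρ[x/z](R))) → 7
  ρ[z/x]((π[x](γ[x; SUM(h)→b](T)) ∪ π[x](ρ[x/z](R)))) → 7
E2 subexpression sizes:
  T → 4
  γ[x; SUM(h)→b](T) → 3
  π[x](γ[x; SUM(h)→b](T)) → 3
  R → 4
  ρ[x/z](R) → 4
  π[x](ρ[x/z](R)) → 4
  (π[x](γ[x; SUM(h)→b](T)) − π[x](ρ[x/z](R))) → 2
  ρ[z/x]((π[x](γ[x; SUM(h)→b](T)) − π[x](ρ[x/z](R)))) → 2

E1 result:
z
p
q
q
r
s
s
t
E2 result:
z
r
t
Witness: ('s',) appears 2× in E1 but 0× in E2.

no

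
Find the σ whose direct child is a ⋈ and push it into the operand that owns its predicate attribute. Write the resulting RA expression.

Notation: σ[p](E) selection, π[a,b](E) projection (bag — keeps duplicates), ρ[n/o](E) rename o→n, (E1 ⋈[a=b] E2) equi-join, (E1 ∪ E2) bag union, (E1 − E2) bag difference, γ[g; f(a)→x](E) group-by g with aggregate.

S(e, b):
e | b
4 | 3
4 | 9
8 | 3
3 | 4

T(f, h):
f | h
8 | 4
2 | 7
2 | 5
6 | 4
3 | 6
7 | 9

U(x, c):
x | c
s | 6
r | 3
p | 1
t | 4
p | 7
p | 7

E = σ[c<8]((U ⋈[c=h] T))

σ filters on c, owned by the left side.
E' = (σ[c<8](U) ⋈[c=h] T)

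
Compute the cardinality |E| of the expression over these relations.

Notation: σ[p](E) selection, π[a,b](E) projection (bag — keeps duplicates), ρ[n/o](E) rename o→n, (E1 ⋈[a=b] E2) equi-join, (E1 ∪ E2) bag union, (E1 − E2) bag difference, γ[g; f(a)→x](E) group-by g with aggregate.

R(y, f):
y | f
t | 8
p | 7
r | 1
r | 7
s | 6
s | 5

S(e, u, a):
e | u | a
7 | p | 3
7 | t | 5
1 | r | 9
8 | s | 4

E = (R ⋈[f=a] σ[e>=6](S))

Stepwise |·|:
  R → 6
  S → 4
  σ[e>=6](S) → 3
  (R ⋈[f=a] σ[e>=6](S)) → 1

|E| = 1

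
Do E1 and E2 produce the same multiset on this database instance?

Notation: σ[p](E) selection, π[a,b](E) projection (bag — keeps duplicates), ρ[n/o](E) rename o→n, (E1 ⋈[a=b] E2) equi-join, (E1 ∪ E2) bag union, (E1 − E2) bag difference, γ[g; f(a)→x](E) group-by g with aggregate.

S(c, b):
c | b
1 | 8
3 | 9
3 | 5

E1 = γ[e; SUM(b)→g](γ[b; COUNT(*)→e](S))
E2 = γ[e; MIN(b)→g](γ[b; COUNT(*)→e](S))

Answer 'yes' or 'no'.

E1 per-node cardinality:
  S → 3
  γ[b; COUNT(*)→e](S) → 3
  γ[e; SUM(b)→g](γ[b; COUNT(*)→e](S)) → 1
E2 per-node cardinality:
  S → 3
  γ[b; COUNT(*)→e](S) → 3
  γ[e; MIN(b)→g](γ[b; COUNT(*)→e](S)) → 1

E1 result:
e | g
1 | 22
E2 result:
e | g
1 | 5
Witness: (1, 5) appears 0× in E1 but 1× in E2.

no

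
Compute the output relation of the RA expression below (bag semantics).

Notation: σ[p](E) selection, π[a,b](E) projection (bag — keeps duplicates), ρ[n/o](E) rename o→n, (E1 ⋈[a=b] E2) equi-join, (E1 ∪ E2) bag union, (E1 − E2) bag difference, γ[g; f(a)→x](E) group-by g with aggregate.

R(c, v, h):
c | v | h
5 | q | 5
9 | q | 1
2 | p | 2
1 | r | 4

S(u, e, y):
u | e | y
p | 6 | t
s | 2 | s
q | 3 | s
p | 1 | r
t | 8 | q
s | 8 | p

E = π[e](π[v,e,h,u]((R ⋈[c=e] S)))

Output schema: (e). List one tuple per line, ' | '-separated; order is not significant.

Subexpression sizes:
  R → 4
  S → 6
  (R ⋈[c=e] S) → 2
  π[v,e,h,u]((R ⋈[c=e] S)) → 2
  π[e](π[v,e,h,u]((R ⋈[c=e] S))) → 2

== RESULT ==
e
1
2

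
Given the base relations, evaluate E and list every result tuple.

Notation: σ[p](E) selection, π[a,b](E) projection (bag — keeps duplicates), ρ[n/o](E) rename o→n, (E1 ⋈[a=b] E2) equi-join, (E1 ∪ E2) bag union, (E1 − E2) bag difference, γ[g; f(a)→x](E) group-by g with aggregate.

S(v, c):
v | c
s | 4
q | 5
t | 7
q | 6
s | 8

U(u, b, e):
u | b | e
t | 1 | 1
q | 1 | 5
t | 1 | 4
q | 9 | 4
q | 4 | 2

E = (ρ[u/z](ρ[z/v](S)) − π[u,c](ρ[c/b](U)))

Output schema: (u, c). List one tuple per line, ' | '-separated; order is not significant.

Subexpression sizes:
  S → 5
  ρ[z/v](S) → 5
  ρ[u/z](ρ[z/v](S)) → 5
  U → 5
  ρ[c/b](U) → 5
  π[u,c](ρ[c/b](U)) → 5
  (ρ[u/z](ρ[z/v](S)) − π[u,c](ρ[c/b](U))) → 5

== RESULT ==
u | c
q | 5
q | 6
s | 4
s | 8
t | 7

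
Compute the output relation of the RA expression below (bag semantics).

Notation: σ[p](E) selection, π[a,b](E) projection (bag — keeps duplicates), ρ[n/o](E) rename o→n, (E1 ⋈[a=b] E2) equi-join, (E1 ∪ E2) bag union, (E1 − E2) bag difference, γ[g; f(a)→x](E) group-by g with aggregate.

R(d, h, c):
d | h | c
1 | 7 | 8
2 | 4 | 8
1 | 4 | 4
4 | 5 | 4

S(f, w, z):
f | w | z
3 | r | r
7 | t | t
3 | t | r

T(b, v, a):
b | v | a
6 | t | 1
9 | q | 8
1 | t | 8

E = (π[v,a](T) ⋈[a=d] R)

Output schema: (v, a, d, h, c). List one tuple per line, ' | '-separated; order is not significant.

Per-node cardinality:
  T → 3
  π[v,a](T) → 3
  R → 4
  (π[v,a](T) ⋈[a=d] R) → 2

== RESULT ==
v | a | d | h | c
t | 1 | 1 | 4 | 4
t | 1 | 1 | 7 | 8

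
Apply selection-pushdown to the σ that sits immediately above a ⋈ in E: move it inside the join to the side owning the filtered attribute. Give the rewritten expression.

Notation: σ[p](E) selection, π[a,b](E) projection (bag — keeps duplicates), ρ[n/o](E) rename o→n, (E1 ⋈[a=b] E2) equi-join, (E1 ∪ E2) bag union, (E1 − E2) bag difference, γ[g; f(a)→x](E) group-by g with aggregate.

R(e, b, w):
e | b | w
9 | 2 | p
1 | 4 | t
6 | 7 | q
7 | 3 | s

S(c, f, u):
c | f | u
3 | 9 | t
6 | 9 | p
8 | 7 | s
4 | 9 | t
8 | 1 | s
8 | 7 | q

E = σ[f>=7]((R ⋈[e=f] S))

σ filters on f, owned by the right side.
E' = (R ⋈[e=f] σ[f>=7](S))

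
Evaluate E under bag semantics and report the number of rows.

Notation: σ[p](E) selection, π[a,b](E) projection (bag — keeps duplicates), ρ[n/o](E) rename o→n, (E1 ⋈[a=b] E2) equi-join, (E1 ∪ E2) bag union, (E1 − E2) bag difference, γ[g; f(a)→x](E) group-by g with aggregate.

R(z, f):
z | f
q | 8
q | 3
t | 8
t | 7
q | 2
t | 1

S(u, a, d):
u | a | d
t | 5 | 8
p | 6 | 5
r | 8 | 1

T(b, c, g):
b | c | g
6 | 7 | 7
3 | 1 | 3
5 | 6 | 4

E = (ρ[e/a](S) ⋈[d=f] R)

Per-node cardinality:
  S → 3
  ρ[e/a](S) → 3
  R → 6
  (ρ[e/a](S) ⋈[d=f] R) → 3

|E| = 3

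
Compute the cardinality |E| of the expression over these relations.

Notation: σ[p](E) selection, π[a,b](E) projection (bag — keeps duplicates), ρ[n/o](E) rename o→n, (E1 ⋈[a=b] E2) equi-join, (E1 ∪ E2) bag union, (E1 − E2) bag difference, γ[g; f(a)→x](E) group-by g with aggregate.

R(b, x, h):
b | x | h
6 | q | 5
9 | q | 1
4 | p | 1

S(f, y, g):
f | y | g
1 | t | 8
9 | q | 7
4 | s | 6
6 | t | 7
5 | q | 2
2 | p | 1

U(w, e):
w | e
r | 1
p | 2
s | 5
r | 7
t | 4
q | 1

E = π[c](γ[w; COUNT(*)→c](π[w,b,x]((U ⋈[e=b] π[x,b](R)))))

Subexpression sizes:
  U → 6
  R → 3
  π[x,b](R) → 3
  (U ⋈[e=b] π[x,b](R)) → 1
  π[w,b,x]((U ⋈[e=b] π[x,b](R))) → 1
  γ[w; COUNT(*)→c](π[w,b,x]((U ⋈[e=b] π[x,b](R)))) → 1
  π[c](γ[w; COUNT(*)→c](π[w,b,x]((U ⋈[e=b] π[x,b](R))))) → 1

|E| = 1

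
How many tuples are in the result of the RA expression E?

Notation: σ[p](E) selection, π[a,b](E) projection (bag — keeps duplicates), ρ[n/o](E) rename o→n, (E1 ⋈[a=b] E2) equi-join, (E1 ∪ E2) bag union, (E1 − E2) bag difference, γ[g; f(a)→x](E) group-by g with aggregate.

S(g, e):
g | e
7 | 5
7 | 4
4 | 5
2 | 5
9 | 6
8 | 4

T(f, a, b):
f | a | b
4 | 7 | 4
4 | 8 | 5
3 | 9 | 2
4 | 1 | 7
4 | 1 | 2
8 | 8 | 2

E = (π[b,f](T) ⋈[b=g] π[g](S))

Subexpression sizes:
  T → 6
  π[b,f](T) → 6
  S → 6
  π[g](S) → 6
  (π[b,f](T) ⋈[b=g] π[g](S)) → 6

|E| = 6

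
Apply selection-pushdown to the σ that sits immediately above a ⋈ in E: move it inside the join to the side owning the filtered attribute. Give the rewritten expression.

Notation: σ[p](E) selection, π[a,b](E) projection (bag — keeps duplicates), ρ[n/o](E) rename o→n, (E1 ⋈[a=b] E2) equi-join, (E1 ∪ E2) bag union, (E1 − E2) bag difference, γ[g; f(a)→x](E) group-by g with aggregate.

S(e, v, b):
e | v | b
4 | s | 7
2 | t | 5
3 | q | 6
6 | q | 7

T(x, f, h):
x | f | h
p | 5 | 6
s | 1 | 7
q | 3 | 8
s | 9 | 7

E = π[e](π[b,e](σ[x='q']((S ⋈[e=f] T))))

σ filters on x, owned by the right side.
E' = π[e](π[b,e]((S ⋈[e=f] σ[x='q'](T))))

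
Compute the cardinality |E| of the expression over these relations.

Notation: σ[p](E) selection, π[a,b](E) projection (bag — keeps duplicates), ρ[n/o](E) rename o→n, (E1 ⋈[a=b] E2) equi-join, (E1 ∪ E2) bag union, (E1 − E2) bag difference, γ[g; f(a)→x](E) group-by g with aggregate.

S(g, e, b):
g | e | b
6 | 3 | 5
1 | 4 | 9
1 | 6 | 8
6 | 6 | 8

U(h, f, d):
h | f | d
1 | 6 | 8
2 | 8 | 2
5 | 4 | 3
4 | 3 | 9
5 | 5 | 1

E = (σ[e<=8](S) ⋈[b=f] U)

Stepwise |·|:
  S → 4
  σ[e<=8](S) → 4
  U → 5
  (σ[e<=8](S) ⋈[b=f] U) → 3

|E| = 3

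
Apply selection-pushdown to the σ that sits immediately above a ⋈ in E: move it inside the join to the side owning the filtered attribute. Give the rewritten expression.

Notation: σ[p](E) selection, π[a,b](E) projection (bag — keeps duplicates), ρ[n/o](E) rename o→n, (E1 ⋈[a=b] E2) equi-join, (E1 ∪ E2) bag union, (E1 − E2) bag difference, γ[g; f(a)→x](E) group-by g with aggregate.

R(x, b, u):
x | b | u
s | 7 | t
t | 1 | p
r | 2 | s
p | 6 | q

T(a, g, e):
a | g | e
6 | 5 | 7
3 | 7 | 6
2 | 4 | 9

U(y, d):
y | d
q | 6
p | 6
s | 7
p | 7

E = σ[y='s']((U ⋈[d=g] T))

σ filters on y, owned by the left side.
E' = (σ[y='s'](U) ⋈[d=g] T)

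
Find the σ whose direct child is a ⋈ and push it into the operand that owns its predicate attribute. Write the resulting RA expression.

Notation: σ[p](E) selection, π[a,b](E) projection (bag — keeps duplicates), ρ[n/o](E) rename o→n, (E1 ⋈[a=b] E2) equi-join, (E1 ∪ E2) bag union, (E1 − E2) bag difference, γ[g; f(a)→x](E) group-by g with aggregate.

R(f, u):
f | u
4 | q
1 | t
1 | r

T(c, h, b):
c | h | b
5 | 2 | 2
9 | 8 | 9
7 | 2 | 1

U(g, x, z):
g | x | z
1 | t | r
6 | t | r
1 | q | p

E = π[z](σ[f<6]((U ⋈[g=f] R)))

σ filters on f, owned by the right side.
E' = π[z]((U ⋈[g=f] σ[f<6](R)))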